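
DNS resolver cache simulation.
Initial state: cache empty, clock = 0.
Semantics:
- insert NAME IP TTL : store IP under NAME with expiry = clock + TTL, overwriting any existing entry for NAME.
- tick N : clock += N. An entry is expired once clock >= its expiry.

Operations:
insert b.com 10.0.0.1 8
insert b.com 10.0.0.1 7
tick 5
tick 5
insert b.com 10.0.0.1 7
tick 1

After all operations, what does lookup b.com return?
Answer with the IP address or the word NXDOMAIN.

Op 1: insert b.com -> 10.0.0.1 (expiry=0+8=8). clock=0
Op 2: insert b.com -> 10.0.0.1 (expiry=0+7=7). clock=0
Op 3: tick 5 -> clock=5.
Op 4: tick 5 -> clock=10. purged={b.com}
Op 5: insert b.com -> 10.0.0.1 (expiry=10+7=17). clock=10
Op 6: tick 1 -> clock=11.
lookup b.com: present, ip=10.0.0.1 expiry=17 > clock=11

Answer: 10.0.0.1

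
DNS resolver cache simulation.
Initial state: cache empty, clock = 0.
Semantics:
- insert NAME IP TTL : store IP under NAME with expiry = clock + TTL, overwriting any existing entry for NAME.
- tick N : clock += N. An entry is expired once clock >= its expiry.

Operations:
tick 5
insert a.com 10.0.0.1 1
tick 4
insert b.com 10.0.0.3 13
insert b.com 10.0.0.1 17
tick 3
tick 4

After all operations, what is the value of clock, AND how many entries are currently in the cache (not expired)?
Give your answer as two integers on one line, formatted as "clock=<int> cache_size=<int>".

Op 1: tick 5 -> clock=5.
Op 2: insert a.com -> 10.0.0.1 (expiry=5+1=6). clock=5
Op 3: tick 4 -> clock=9. purged={a.com}
Op 4: insert b.com -> 10.0.0.3 (expiry=9+13=22). clock=9
Op 5: insert b.com -> 10.0.0.1 (expiry=9+17=26). clock=9
Op 6: tick 3 -> clock=12.
Op 7: tick 4 -> clock=16.
Final clock = 16
Final cache (unexpired): {b.com} -> size=1

Answer: clock=16 cache_size=1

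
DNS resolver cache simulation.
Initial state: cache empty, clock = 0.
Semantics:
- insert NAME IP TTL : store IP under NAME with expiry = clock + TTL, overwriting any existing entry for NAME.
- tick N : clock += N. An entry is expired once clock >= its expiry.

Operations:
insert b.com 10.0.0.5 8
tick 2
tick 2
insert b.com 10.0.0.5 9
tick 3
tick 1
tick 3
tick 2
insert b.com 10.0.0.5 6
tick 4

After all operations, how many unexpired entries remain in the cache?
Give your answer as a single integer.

Op 1: insert b.com -> 10.0.0.5 (expiry=0+8=8). clock=0
Op 2: tick 2 -> clock=2.
Op 3: tick 2 -> clock=4.
Op 4: insert b.com -> 10.0.0.5 (expiry=4+9=13). clock=4
Op 5: tick 3 -> clock=7.
Op 6: tick 1 -> clock=8.
Op 7: tick 3 -> clock=11.
Op 8: tick 2 -> clock=13. purged={b.com}
Op 9: insert b.com -> 10.0.0.5 (expiry=13+6=19). clock=13
Op 10: tick 4 -> clock=17.
Final cache (unexpired): {b.com} -> size=1

Answer: 1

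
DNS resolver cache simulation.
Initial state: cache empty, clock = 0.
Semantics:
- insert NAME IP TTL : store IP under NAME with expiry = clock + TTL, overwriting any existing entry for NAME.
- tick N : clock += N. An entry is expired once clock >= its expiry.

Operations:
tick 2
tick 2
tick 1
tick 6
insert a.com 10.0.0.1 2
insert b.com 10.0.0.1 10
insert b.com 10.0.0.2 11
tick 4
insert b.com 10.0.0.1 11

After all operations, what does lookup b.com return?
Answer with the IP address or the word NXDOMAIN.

Op 1: tick 2 -> clock=2.
Op 2: tick 2 -> clock=4.
Op 3: tick 1 -> clock=5.
Op 4: tick 6 -> clock=11.
Op 5: insert a.com -> 10.0.0.1 (expiry=11+2=13). clock=11
Op 6: insert b.com -> 10.0.0.1 (expiry=11+10=21). clock=11
Op 7: insert b.com -> 10.0.0.2 (expiry=11+11=22). clock=11
Op 8: tick 4 -> clock=15. purged={a.com}
Op 9: insert b.com -> 10.0.0.1 (expiry=15+11=26). clock=15
lookup b.com: present, ip=10.0.0.1 expiry=26 > clock=15

Answer: 10.0.0.1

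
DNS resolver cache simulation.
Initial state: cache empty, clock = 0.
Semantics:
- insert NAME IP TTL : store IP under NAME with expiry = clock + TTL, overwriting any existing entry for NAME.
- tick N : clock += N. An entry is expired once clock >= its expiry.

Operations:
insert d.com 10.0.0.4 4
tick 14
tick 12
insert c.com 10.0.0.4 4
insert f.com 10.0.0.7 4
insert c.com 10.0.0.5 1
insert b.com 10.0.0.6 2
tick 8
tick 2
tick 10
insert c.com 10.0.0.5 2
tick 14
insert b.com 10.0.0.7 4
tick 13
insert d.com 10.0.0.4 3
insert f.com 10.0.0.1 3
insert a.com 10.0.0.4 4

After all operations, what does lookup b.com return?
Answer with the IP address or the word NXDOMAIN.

Answer: NXDOMAIN

Derivation:
Op 1: insert d.com -> 10.0.0.4 (expiry=0+4=4). clock=0
Op 2: tick 14 -> clock=14. purged={d.com}
Op 3: tick 12 -> clock=26.
Op 4: insert c.com -> 10.0.0.4 (expiry=26+4=30). clock=26
Op 5: insert f.com -> 10.0.0.7 (expiry=26+4=30). clock=26
Op 6: insert c.com -> 10.0.0.5 (expiry=26+1=27). clock=26
Op 7: insert b.com -> 10.0.0.6 (expiry=26+2=28). clock=26
Op 8: tick 8 -> clock=34. purged={b.com,c.com,f.com}
Op 9: tick 2 -> clock=36.
Op 10: tick 10 -> clock=46.
Op 11: insert c.com -> 10.0.0.5 (expiry=46+2=48). clock=46
Op 12: tick 14 -> clock=60. purged={c.com}
Op 13: insert b.com -> 10.0.0.7 (expiry=60+4=64). clock=60
Op 14: tick 13 -> clock=73. purged={b.com}
Op 15: insert d.com -> 10.0.0.4 (expiry=73+3=76). clock=73
Op 16: insert f.com -> 10.0.0.1 (expiry=73+3=76). clock=73
Op 17: insert a.com -> 10.0.0.4 (expiry=73+4=77). clock=73
lookup b.com: not in cache (expired or never inserted)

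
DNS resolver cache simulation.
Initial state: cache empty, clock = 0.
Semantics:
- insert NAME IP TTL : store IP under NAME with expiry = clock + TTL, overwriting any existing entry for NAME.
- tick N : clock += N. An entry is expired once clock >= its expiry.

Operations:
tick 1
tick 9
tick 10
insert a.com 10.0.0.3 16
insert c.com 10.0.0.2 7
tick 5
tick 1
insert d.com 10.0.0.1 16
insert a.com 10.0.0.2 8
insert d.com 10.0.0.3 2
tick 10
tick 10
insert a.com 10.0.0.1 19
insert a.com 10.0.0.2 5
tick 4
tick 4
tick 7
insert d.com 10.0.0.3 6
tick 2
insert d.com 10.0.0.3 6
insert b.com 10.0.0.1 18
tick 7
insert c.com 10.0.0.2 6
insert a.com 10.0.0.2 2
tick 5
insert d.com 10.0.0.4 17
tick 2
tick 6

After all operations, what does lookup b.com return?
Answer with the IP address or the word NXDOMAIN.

Answer: NXDOMAIN

Derivation:
Op 1: tick 1 -> clock=1.
Op 2: tick 9 -> clock=10.
Op 3: tick 10 -> clock=20.
Op 4: insert a.com -> 10.0.0.3 (expiry=20+16=36). clock=20
Op 5: insert c.com -> 10.0.0.2 (expiry=20+7=27). clock=20
Op 6: tick 5 -> clock=25.
Op 7: tick 1 -> clock=26.
Op 8: insert d.com -> 10.0.0.1 (expiry=26+16=42). clock=26
Op 9: insert a.com -> 10.0.0.2 (expiry=26+8=34). clock=26
Op 10: insert d.com -> 10.0.0.3 (expiry=26+2=28). clock=26
Op 11: tick 10 -> clock=36. purged={a.com,c.com,d.com}
Op 12: tick 10 -> clock=46.
Op 13: insert a.com -> 10.0.0.1 (expiry=46+19=65). clock=46
Op 14: insert a.com -> 10.0.0.2 (expiry=46+5=51). clock=46
Op 15: tick 4 -> clock=50.
Op 16: tick 4 -> clock=54. purged={a.com}
Op 17: tick 7 -> clock=61.
Op 18: insert d.com -> 10.0.0.3 (expiry=61+6=67). clock=61
Op 19: tick 2 -> clock=63.
Op 20: insert d.com -> 10.0.0.3 (expiry=63+6=69). clock=63
Op 21: insert b.com -> 10.0.0.1 (expiry=63+18=81). clock=63
Op 22: tick 7 -> clock=70. purged={d.com}
Op 23: insert c.com -> 10.0.0.2 (expiry=70+6=76). clock=70
Op 24: insert a.com -> 10.0.0.2 (expiry=70+2=72). clock=70
Op 25: tick 5 -> clock=75. purged={a.com}
Op 26: insert d.com -> 10.0.0.4 (expiry=75+17=92). clock=75
Op 27: tick 2 -> clock=77. purged={c.com}
Op 28: tick 6 -> clock=83. purged={b.com}
lookup b.com: not in cache (expired or never inserted)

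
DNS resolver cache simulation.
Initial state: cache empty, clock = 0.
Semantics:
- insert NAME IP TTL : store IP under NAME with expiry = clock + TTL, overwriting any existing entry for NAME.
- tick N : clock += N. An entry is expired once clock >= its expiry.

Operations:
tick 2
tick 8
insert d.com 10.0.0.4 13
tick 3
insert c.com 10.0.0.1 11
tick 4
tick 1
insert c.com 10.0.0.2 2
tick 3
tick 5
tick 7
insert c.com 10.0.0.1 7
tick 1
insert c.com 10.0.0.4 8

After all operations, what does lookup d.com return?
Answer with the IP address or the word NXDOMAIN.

Op 1: tick 2 -> clock=2.
Op 2: tick 8 -> clock=10.
Op 3: insert d.com -> 10.0.0.4 (expiry=10+13=23). clock=10
Op 4: tick 3 -> clock=13.
Op 5: insert c.com -> 10.0.0.1 (expiry=13+11=24). clock=13
Op 6: tick 4 -> clock=17.
Op 7: tick 1 -> clock=18.
Op 8: insert c.com -> 10.0.0.2 (expiry=18+2=20). clock=18
Op 9: tick 3 -> clock=21. purged={c.com}
Op 10: tick 5 -> clock=26. purged={d.com}
Op 11: tick 7 -> clock=33.
Op 12: insert c.com -> 10.0.0.1 (expiry=33+7=40). clock=33
Op 13: tick 1 -> clock=34.
Op 14: insert c.com -> 10.0.0.4 (expiry=34+8=42). clock=34
lookup d.com: not in cache (expired or never inserted)

Answer: NXDOMAIN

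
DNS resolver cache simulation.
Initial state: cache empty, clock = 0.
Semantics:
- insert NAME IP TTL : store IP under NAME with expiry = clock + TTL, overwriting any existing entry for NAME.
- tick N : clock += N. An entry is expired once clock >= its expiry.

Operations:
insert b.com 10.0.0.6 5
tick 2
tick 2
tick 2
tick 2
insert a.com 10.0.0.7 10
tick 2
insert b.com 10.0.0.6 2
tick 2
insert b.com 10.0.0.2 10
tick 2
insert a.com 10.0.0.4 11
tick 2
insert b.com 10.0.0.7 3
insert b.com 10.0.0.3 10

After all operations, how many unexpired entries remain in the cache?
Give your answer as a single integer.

Op 1: insert b.com -> 10.0.0.6 (expiry=0+5=5). clock=0
Op 2: tick 2 -> clock=2.
Op 3: tick 2 -> clock=4.
Op 4: tick 2 -> clock=6. purged={b.com}
Op 5: tick 2 -> clock=8.
Op 6: insert a.com -> 10.0.0.7 (expiry=8+10=18). clock=8
Op 7: tick 2 -> clock=10.
Op 8: insert b.com -> 10.0.0.6 (expiry=10+2=12). clock=10
Op 9: tick 2 -> clock=12. purged={b.com}
Op 10: insert b.com -> 10.0.0.2 (expiry=12+10=22). clock=12
Op 11: tick 2 -> clock=14.
Op 12: insert a.com -> 10.0.0.4 (expiry=14+11=25). clock=14
Op 13: tick 2 -> clock=16.
Op 14: insert b.com -> 10.0.0.7 (expiry=16+3=19). clock=16
Op 15: insert b.com -> 10.0.0.3 (expiry=16+10=26). clock=16
Final cache (unexpired): {a.com,b.com} -> size=2

Answer: 2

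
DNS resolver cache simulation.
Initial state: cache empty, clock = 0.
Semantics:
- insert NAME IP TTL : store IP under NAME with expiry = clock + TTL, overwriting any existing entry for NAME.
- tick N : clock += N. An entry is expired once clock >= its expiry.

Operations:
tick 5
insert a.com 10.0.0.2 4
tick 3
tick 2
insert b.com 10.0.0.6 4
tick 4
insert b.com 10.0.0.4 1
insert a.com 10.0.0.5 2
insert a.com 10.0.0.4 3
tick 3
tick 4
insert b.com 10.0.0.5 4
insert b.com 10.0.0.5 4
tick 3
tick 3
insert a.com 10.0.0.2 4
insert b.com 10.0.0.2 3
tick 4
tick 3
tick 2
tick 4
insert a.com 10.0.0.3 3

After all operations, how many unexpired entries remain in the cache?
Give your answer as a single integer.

Answer: 1

Derivation:
Op 1: tick 5 -> clock=5.
Op 2: insert a.com -> 10.0.0.2 (expiry=5+4=9). clock=5
Op 3: tick 3 -> clock=8.
Op 4: tick 2 -> clock=10. purged={a.com}
Op 5: insert b.com -> 10.0.0.6 (expiry=10+4=14). clock=10
Op 6: tick 4 -> clock=14. purged={b.com}
Op 7: insert b.com -> 10.0.0.4 (expiry=14+1=15). clock=14
Op 8: insert a.com -> 10.0.0.5 (expiry=14+2=16). clock=14
Op 9: insert a.com -> 10.0.0.4 (expiry=14+3=17). clock=14
Op 10: tick 3 -> clock=17. purged={a.com,b.com}
Op 11: tick 4 -> clock=21.
Op 12: insert b.com -> 10.0.0.5 (expiry=21+4=25). clock=21
Op 13: insert b.com -> 10.0.0.5 (expiry=21+4=25). clock=21
Op 14: tick 3 -> clock=24.
Op 15: tick 3 -> clock=27. purged={b.com}
Op 16: insert a.com -> 10.0.0.2 (expiry=27+4=31). clock=27
Op 17: insert b.com -> 10.0.0.2 (expiry=27+3=30). clock=27
Op 18: tick 4 -> clock=31. purged={a.com,b.com}
Op 19: tick 3 -> clock=34.
Op 20: tick 2 -> clock=36.
Op 21: tick 4 -> clock=40.
Op 22: insert a.com -> 10.0.0.3 (expiry=40+3=43). clock=40
Final cache (unexpired): {a.com} -> size=1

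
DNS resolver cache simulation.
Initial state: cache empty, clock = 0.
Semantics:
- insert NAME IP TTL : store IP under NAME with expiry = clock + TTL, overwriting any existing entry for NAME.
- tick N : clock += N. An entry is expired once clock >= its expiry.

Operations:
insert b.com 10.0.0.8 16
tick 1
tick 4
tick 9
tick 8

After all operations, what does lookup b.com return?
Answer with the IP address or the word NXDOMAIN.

Op 1: insert b.com -> 10.0.0.8 (expiry=0+16=16). clock=0
Op 2: tick 1 -> clock=1.
Op 3: tick 4 -> clock=5.
Op 4: tick 9 -> clock=14.
Op 5: tick 8 -> clock=22. purged={b.com}
lookup b.com: not in cache (expired or never inserted)

Answer: NXDOMAIN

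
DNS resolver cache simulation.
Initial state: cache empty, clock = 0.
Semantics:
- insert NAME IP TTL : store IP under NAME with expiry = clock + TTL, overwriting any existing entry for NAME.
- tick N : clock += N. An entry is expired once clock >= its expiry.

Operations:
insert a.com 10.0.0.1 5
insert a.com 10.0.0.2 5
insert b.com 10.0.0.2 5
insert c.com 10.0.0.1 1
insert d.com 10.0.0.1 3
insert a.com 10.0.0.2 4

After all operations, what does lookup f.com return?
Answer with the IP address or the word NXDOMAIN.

Answer: NXDOMAIN

Derivation:
Op 1: insert a.com -> 10.0.0.1 (expiry=0+5=5). clock=0
Op 2: insert a.com -> 10.0.0.2 (expiry=0+5=5). clock=0
Op 3: insert b.com -> 10.0.0.2 (expiry=0+5=5). clock=0
Op 4: insert c.com -> 10.0.0.1 (expiry=0+1=1). clock=0
Op 5: insert d.com -> 10.0.0.1 (expiry=0+3=3). clock=0
Op 6: insert a.com -> 10.0.0.2 (expiry=0+4=4). clock=0
lookup f.com: not in cache (expired or never inserted)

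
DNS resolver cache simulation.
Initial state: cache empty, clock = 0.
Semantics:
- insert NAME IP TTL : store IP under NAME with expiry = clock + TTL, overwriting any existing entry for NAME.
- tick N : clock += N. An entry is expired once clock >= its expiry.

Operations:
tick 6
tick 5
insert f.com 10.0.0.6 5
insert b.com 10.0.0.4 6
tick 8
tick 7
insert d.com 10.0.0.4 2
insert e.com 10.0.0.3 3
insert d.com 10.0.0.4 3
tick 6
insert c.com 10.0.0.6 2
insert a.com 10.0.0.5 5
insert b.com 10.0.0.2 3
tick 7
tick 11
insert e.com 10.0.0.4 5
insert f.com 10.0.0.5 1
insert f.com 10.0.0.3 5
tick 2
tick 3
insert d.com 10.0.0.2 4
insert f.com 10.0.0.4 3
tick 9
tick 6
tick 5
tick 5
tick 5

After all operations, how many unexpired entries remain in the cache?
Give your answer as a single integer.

Answer: 0

Derivation:
Op 1: tick 6 -> clock=6.
Op 2: tick 5 -> clock=11.
Op 3: insert f.com -> 10.0.0.6 (expiry=11+5=16). clock=11
Op 4: insert b.com -> 10.0.0.4 (expiry=11+6=17). clock=11
Op 5: tick 8 -> clock=19. purged={b.com,f.com}
Op 6: tick 7 -> clock=26.
Op 7: insert d.com -> 10.0.0.4 (expiry=26+2=28). clock=26
Op 8: insert e.com -> 10.0.0.3 (expiry=26+3=29). clock=26
Op 9: insert d.com -> 10.0.0.4 (expiry=26+3=29). clock=26
Op 10: tick 6 -> clock=32. purged={d.com,e.com}
Op 11: insert c.com -> 10.0.0.6 (expiry=32+2=34). clock=32
Op 12: insert a.com -> 10.0.0.5 (expiry=32+5=37). clock=32
Op 13: insert b.com -> 10.0.0.2 (expiry=32+3=35). clock=32
Op 14: tick 7 -> clock=39. purged={a.com,b.com,c.com}
Op 15: tick 11 -> clock=50.
Op 16: insert e.com -> 10.0.0.4 (expiry=50+5=55). clock=50
Op 17: insert f.com -> 10.0.0.5 (expiry=50+1=51). clock=50
Op 18: insert f.com -> 10.0.0.3 (expiry=50+5=55). clock=50
Op 19: tick 2 -> clock=52.
Op 20: tick 3 -> clock=55. purged={e.com,f.com}
Op 21: insert d.com -> 10.0.0.2 (expiry=55+4=59). clock=55
Op 22: insert f.com -> 10.0.0.4 (expiry=55+3=58). clock=55
Op 23: tick 9 -> clock=64. purged={d.com,f.com}
Op 24: tick 6 -> clock=70.
Op 25: tick 5 -> clock=75.
Op 26: tick 5 -> clock=80.
Op 27: tick 5 -> clock=85.
Final cache (unexpired): {} -> size=0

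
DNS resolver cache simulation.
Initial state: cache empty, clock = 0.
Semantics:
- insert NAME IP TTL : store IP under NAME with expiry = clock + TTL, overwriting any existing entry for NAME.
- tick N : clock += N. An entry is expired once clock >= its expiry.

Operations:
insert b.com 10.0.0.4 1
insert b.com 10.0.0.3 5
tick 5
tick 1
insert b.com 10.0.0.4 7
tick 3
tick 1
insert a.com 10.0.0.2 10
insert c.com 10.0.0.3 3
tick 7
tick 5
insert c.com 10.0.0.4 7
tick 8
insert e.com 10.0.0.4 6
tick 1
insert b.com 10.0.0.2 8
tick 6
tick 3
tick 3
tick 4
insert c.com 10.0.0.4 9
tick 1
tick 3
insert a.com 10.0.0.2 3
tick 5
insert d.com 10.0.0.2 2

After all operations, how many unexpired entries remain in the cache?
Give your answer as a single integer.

Answer: 1

Derivation:
Op 1: insert b.com -> 10.0.0.4 (expiry=0+1=1). clock=0
Op 2: insert b.com -> 10.0.0.3 (expiry=0+5=5). clock=0
Op 3: tick 5 -> clock=5. purged={b.com}
Op 4: tick 1 -> clock=6.
Op 5: insert b.com -> 10.0.0.4 (expiry=6+7=13). clock=6
Op 6: tick 3 -> clock=9.
Op 7: tick 1 -> clock=10.
Op 8: insert a.com -> 10.0.0.2 (expiry=10+10=20). clock=10
Op 9: insert c.com -> 10.0.0.3 (expiry=10+3=13). clock=10
Op 10: tick 7 -> clock=17. purged={b.com,c.com}
Op 11: tick 5 -> clock=22. purged={a.com}
Op 12: insert c.com -> 10.0.0.4 (expiry=22+7=29). clock=22
Op 13: tick 8 -> clock=30. purged={c.com}
Op 14: insert e.com -> 10.0.0.4 (expiry=30+6=36). clock=30
Op 15: tick 1 -> clock=31.
Op 16: insert b.com -> 10.0.0.2 (expiry=31+8=39). clock=31
Op 17: tick 6 -> clock=37. purged={e.com}
Op 18: tick 3 -> clock=40. purged={b.com}
Op 19: tick 3 -> clock=43.
Op 20: tick 4 -> clock=47.
Op 21: insert c.com -> 10.0.0.4 (expiry=47+9=56). clock=47
Op 22: tick 1 -> clock=48.
Op 23: tick 3 -> clock=51.
Op 24: insert a.com -> 10.0.0.2 (expiry=51+3=54). clock=51
Op 25: tick 5 -> clock=56. purged={a.com,c.com}
Op 26: insert d.com -> 10.0.0.2 (expiry=56+2=58). clock=56
Final cache (unexpired): {d.com} -> size=1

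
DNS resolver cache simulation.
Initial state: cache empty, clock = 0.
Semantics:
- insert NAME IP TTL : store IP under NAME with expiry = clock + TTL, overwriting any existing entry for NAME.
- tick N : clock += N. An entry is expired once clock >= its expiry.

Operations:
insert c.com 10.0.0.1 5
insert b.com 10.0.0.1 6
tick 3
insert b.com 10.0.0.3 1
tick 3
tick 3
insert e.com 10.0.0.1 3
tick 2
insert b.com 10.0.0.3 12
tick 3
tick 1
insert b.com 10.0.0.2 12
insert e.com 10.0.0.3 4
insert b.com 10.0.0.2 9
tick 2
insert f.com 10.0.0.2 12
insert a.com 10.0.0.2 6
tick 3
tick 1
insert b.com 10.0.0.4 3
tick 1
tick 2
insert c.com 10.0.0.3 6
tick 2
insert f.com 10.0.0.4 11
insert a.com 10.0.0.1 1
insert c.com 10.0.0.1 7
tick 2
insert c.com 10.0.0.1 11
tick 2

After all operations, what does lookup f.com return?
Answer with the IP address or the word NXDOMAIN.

Answer: 10.0.0.4

Derivation:
Op 1: insert c.com -> 10.0.0.1 (expiry=0+5=5). clock=0
Op 2: insert b.com -> 10.0.0.1 (expiry=0+6=6). clock=0
Op 3: tick 3 -> clock=3.
Op 4: insert b.com -> 10.0.0.3 (expiry=3+1=4). clock=3
Op 5: tick 3 -> clock=6. purged={b.com,c.com}
Op 6: tick 3 -> clock=9.
Op 7: insert e.com -> 10.0.0.1 (expiry=9+3=12). clock=9
Op 8: tick 2 -> clock=11.
Op 9: insert b.com -> 10.0.0.3 (expiry=11+12=23). clock=11
Op 10: tick 3 -> clock=14. purged={e.com}
Op 11: tick 1 -> clock=15.
Op 12: insert b.com -> 10.0.0.2 (expiry=15+12=27). clock=15
Op 13: insert e.com -> 10.0.0.3 (expiry=15+4=19). clock=15
Op 14: insert b.com -> 10.0.0.2 (expiry=15+9=24). clock=15
Op 15: tick 2 -> clock=17.
Op 16: insert f.com -> 10.0.0.2 (expiry=17+12=29). clock=17
Op 17: insert a.com -> 10.0.0.2 (expiry=17+6=23). clock=17
Op 18: tick 3 -> clock=20. purged={e.com}
Op 19: tick 1 -> clock=21.
Op 20: insert b.com -> 10.0.0.4 (expiry=21+3=24). clock=21
Op 21: tick 1 -> clock=22.
Op 22: tick 2 -> clock=24. purged={a.com,b.com}
Op 23: insert c.com -> 10.0.0.3 (expiry=24+6=30). clock=24
Op 24: tick 2 -> clock=26.
Op 25: insert f.com -> 10.0.0.4 (expiry=26+11=37). clock=26
Op 26: insert a.com -> 10.0.0.1 (expiry=26+1=27). clock=26
Op 27: insert c.com -> 10.0.0.1 (expiry=26+7=33). clock=26
Op 28: tick 2 -> clock=28. purged={a.com}
Op 29: insert c.com -> 10.0.0.1 (expiry=28+11=39). clock=28
Op 30: tick 2 -> clock=30.
lookup f.com: present, ip=10.0.0.4 expiry=37 > clock=30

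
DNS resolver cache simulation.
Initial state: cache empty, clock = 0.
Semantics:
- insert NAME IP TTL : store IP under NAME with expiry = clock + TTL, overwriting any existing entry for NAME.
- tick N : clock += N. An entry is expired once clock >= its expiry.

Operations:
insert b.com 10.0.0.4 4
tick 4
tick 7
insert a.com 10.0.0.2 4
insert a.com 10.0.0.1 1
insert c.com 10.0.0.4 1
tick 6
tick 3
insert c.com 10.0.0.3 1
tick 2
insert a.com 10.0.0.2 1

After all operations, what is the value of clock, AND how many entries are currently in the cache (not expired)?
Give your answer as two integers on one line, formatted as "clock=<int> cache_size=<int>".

Answer: clock=22 cache_size=1

Derivation:
Op 1: insert b.com -> 10.0.0.4 (expiry=0+4=4). clock=0
Op 2: tick 4 -> clock=4. purged={b.com}
Op 3: tick 7 -> clock=11.
Op 4: insert a.com -> 10.0.0.2 (expiry=11+4=15). clock=11
Op 5: insert a.com -> 10.0.0.1 (expiry=11+1=12). clock=11
Op 6: insert c.com -> 10.0.0.4 (expiry=11+1=12). clock=11
Op 7: tick 6 -> clock=17. purged={a.com,c.com}
Op 8: tick 3 -> clock=20.
Op 9: insert c.com -> 10.0.0.3 (expiry=20+1=21). clock=20
Op 10: tick 2 -> clock=22. purged={c.com}
Op 11: insert a.com -> 10.0.0.2 (expiry=22+1=23). clock=22
Final clock = 22
Final cache (unexpired): {a.com} -> size=1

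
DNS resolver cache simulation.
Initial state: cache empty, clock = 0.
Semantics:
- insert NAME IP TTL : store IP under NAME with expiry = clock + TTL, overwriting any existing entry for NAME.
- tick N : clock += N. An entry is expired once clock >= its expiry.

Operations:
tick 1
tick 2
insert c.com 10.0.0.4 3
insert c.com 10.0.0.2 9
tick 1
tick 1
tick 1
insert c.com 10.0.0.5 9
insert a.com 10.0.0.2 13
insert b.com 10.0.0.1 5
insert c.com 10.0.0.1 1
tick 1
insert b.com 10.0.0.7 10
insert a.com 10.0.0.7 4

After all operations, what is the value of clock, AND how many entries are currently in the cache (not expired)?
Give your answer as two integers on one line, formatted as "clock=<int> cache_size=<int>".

Answer: clock=7 cache_size=2

Derivation:
Op 1: tick 1 -> clock=1.
Op 2: tick 2 -> clock=3.
Op 3: insert c.com -> 10.0.0.4 (expiry=3+3=6). clock=3
Op 4: insert c.com -> 10.0.0.2 (expiry=3+9=12). clock=3
Op 5: tick 1 -> clock=4.
Op 6: tick 1 -> clock=5.
Op 7: tick 1 -> clock=6.
Op 8: insert c.com -> 10.0.0.5 (expiry=6+9=15). clock=6
Op 9: insert a.com -> 10.0.0.2 (expiry=6+13=19). clock=6
Op 10: insert b.com -> 10.0.0.1 (expiry=6+5=11). clock=6
Op 11: insert c.com -> 10.0.0.1 (expiry=6+1=7). clock=6
Op 12: tick 1 -> clock=7. purged={c.com}
Op 13: insert b.com -> 10.0.0.7 (expiry=7+10=17). clock=7
Op 14: insert a.com -> 10.0.0.7 (expiry=7+4=11). clock=7
Final clock = 7
Final cache (unexpired): {a.com,b.com} -> size=2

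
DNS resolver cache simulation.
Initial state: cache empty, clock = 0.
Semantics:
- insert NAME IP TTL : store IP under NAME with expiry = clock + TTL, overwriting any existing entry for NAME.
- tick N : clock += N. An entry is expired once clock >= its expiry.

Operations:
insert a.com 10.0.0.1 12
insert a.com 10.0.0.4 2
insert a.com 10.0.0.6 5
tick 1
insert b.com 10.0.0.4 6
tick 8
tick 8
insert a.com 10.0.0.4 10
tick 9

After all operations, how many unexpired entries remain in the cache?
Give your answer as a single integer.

Answer: 1

Derivation:
Op 1: insert a.com -> 10.0.0.1 (expiry=0+12=12). clock=0
Op 2: insert a.com -> 10.0.0.4 (expiry=0+2=2). clock=0
Op 3: insert a.com -> 10.0.0.6 (expiry=0+5=5). clock=0
Op 4: tick 1 -> clock=1.
Op 5: insert b.com -> 10.0.0.4 (expiry=1+6=7). clock=1
Op 6: tick 8 -> clock=9. purged={a.com,b.com}
Op 7: tick 8 -> clock=17.
Op 8: insert a.com -> 10.0.0.4 (expiry=17+10=27). clock=17
Op 9: tick 9 -> clock=26.
Final cache (unexpired): {a.com} -> size=1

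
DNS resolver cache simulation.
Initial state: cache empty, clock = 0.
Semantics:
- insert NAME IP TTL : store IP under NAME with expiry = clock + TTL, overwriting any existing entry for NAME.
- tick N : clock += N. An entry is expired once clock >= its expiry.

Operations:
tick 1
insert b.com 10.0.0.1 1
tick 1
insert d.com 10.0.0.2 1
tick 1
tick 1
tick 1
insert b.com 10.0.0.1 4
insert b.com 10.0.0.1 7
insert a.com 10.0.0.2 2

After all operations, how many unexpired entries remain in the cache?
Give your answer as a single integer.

Answer: 2

Derivation:
Op 1: tick 1 -> clock=1.
Op 2: insert b.com -> 10.0.0.1 (expiry=1+1=2). clock=1
Op 3: tick 1 -> clock=2. purged={b.com}
Op 4: insert d.com -> 10.0.0.2 (expiry=2+1=3). clock=2
Op 5: tick 1 -> clock=3. purged={d.com}
Op 6: tick 1 -> clock=4.
Op 7: tick 1 -> clock=5.
Op 8: insert b.com -> 10.0.0.1 (expiry=5+4=9). clock=5
Op 9: insert b.com -> 10.0.0.1 (expiry=5+7=12). clock=5
Op 10: insert a.com -> 10.0.0.2 (expiry=5+2=7). clock=5
Final cache (unexpired): {a.com,b.com} -> size=2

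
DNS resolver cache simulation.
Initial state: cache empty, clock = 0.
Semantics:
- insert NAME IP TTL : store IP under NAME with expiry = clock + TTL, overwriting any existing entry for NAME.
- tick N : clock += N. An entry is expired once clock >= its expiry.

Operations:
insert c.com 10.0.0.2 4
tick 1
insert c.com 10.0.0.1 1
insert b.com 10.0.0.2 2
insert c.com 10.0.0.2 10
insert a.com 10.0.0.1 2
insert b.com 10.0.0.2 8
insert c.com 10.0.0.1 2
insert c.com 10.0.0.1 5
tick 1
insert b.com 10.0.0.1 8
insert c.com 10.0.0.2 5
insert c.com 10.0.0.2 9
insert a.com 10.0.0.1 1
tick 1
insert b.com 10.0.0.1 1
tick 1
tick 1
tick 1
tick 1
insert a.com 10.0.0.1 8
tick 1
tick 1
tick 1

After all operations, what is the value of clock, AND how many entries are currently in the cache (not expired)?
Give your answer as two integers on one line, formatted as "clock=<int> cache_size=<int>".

Answer: clock=10 cache_size=2

Derivation:
Op 1: insert c.com -> 10.0.0.2 (expiry=0+4=4). clock=0
Op 2: tick 1 -> clock=1.
Op 3: insert c.com -> 10.0.0.1 (expiry=1+1=2). clock=1
Op 4: insert b.com -> 10.0.0.2 (expiry=1+2=3). clock=1
Op 5: insert c.com -> 10.0.0.2 (expiry=1+10=11). clock=1
Op 6: insert a.com -> 10.0.0.1 (expiry=1+2=3). clock=1
Op 7: insert b.com -> 10.0.0.2 (expiry=1+8=9). clock=1
Op 8: insert c.com -> 10.0.0.1 (expiry=1+2=3). clock=1
Op 9: insert c.com -> 10.0.0.1 (expiry=1+5=6). clock=1
Op 10: tick 1 -> clock=2.
Op 11: insert b.com -> 10.0.0.1 (expiry=2+8=10). clock=2
Op 12: insert c.com -> 10.0.0.2 (expiry=2+5=7). clock=2
Op 13: insert c.com -> 10.0.0.2 (expiry=2+9=11). clock=2
Op 14: insert a.com -> 10.0.0.1 (expiry=2+1=3). clock=2
Op 15: tick 1 -> clock=3. purged={a.com}
Op 16: insert b.com -> 10.0.0.1 (expiry=3+1=4). clock=3
Op 17: tick 1 -> clock=4. purged={b.com}
Op 18: tick 1 -> clock=5.
Op 19: tick 1 -> clock=6.
Op 20: tick 1 -> clock=7.
Op 21: insert a.com -> 10.0.0.1 (expiry=7+8=15). clock=7
Op 22: tick 1 -> clock=8.
Op 23: tick 1 -> clock=9.
Op 24: tick 1 -> clock=10.
Final clock = 10
Final cache (unexpired): {a.com,c.com} -> size=2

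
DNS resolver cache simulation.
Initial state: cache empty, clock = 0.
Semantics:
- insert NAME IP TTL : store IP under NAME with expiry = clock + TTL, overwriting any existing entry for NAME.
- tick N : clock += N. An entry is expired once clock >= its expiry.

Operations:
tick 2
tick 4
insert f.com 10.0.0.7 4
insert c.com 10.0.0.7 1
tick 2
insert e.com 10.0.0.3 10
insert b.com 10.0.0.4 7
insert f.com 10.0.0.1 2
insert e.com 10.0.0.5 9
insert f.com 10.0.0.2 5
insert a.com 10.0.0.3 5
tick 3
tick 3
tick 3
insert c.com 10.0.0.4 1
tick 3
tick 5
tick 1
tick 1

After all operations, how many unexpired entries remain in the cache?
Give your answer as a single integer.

Op 1: tick 2 -> clock=2.
Op 2: tick 4 -> clock=6.
Op 3: insert f.com -> 10.0.0.7 (expiry=6+4=10). clock=6
Op 4: insert c.com -> 10.0.0.7 (expiry=6+1=7). clock=6
Op 5: tick 2 -> clock=8. purged={c.com}
Op 6: insert e.com -> 10.0.0.3 (expiry=8+10=18). clock=8
Op 7: insert b.com -> 10.0.0.4 (expiry=8+7=15). clock=8
Op 8: insert f.com -> 10.0.0.1 (expiry=8+2=10). clock=8
Op 9: insert e.com -> 10.0.0.5 (expiry=8+9=17). clock=8
Op 10: insert f.com -> 10.0.0.2 (expiry=8+5=13). clock=8
Op 11: insert a.com -> 10.0.0.3 (expiry=8+5=13). clock=8
Op 12: tick 3 -> clock=11.
Op 13: tick 3 -> clock=14. purged={a.com,f.com}
Op 14: tick 3 -> clock=17. purged={b.com,e.com}
Op 15: insert c.com -> 10.0.0.4 (expiry=17+1=18). clock=17
Op 16: tick 3 -> clock=20. purged={c.com}
Op 17: tick 5 -> clock=25.
Op 18: tick 1 -> clock=26.
Op 19: tick 1 -> clock=27.
Final cache (unexpired): {} -> size=0

Answer: 0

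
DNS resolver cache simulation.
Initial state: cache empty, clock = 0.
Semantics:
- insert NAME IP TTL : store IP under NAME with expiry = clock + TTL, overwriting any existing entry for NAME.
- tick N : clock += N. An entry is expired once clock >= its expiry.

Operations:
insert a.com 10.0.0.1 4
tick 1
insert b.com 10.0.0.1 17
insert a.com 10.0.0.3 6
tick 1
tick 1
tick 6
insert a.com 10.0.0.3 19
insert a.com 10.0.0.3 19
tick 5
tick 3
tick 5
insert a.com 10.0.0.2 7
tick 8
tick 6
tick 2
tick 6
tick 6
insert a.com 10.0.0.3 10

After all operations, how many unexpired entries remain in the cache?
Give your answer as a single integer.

Op 1: insert a.com -> 10.0.0.1 (expiry=0+4=4). clock=0
Op 2: tick 1 -> clock=1.
Op 3: insert b.com -> 10.0.0.1 (expiry=1+17=18). clock=1
Op 4: insert a.com -> 10.0.0.3 (expiry=1+6=7). clock=1
Op 5: tick 1 -> clock=2.
Op 6: tick 1 -> clock=3.
Op 7: tick 6 -> clock=9. purged={a.com}
Op 8: insert a.com -> 10.0.0.3 (expiry=9+19=28). clock=9
Op 9: insert a.com -> 10.0.0.3 (expiry=9+19=28). clock=9
Op 10: tick 5 -> clock=14.
Op 11: tick 3 -> clock=17.
Op 12: tick 5 -> clock=22. purged={b.com}
Op 13: insert a.com -> 10.0.0.2 (expiry=22+7=29). clock=22
Op 14: tick 8 -> clock=30. purged={a.com}
Op 15: tick 6 -> clock=36.
Op 16: tick 2 -> clock=38.
Op 17: tick 6 -> clock=44.
Op 18: tick 6 -> clock=50.
Op 19: insert a.com -> 10.0.0.3 (expiry=50+10=60). clock=50
Final cache (unexpired): {a.com} -> size=1

Answer: 1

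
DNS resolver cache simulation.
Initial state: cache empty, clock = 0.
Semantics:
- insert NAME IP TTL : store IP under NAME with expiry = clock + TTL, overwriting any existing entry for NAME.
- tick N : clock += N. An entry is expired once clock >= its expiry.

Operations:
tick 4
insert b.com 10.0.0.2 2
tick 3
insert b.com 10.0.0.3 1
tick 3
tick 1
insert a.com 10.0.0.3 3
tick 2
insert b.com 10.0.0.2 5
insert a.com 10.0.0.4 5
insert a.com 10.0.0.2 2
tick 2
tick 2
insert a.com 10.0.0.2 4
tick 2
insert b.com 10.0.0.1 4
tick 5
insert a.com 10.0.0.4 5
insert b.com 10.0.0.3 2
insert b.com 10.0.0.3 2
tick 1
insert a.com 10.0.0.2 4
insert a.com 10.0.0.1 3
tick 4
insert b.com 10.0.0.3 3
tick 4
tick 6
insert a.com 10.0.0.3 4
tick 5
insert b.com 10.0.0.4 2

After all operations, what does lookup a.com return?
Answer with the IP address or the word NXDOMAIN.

Op 1: tick 4 -> clock=4.
Op 2: insert b.com -> 10.0.0.2 (expiry=4+2=6). clock=4
Op 3: tick 3 -> clock=7. purged={b.com}
Op 4: insert b.com -> 10.0.0.3 (expiry=7+1=8). clock=7
Op 5: tick 3 -> clock=10. purged={b.com}
Op 6: tick 1 -> clock=11.
Op 7: insert a.com -> 10.0.0.3 (expiry=11+3=14). clock=11
Op 8: tick 2 -> clock=13.
Op 9: insert b.com -> 10.0.0.2 (expiry=13+5=18). clock=13
Op 10: insert a.com -> 10.0.0.4 (expiry=13+5=18). clock=13
Op 11: insert a.com -> 10.0.0.2 (expiry=13+2=15). clock=13
Op 12: tick 2 -> clock=15. purged={a.com}
Op 13: tick 2 -> clock=17.
Op 14: insert a.com -> 10.0.0.2 (expiry=17+4=21). clock=17
Op 15: tick 2 -> clock=19. purged={b.com}
Op 16: insert b.com -> 10.0.0.1 (expiry=19+4=23). clock=19
Op 17: tick 5 -> clock=24. purged={a.com,b.com}
Op 18: insert a.com -> 10.0.0.4 (expiry=24+5=29). clock=24
Op 19: insert b.com -> 10.0.0.3 (expiry=24+2=26). clock=24
Op 20: insert b.com -> 10.0.0.3 (expiry=24+2=26). clock=24
Op 21: tick 1 -> clock=25.
Op 22: insert a.com -> 10.0.0.2 (expiry=25+4=29). clock=25
Op 23: insert a.com -> 10.0.0.1 (expiry=25+3=28). clock=25
Op 24: tick 4 -> clock=29. purged={a.com,b.com}
Op 25: insert b.com -> 10.0.0.3 (expiry=29+3=32). clock=29
Op 26: tick 4 -> clock=33. purged={b.com}
Op 27: tick 6 -> clock=39.
Op 28: insert a.com -> 10.0.0.3 (expiry=39+4=43). clock=39
Op 29: tick 5 -> clock=44. purged={a.com}
Op 30: insert b.com -> 10.0.0.4 (expiry=44+2=46). clock=44
lookup a.com: not in cache (expired or never inserted)

Answer: NXDOMAIN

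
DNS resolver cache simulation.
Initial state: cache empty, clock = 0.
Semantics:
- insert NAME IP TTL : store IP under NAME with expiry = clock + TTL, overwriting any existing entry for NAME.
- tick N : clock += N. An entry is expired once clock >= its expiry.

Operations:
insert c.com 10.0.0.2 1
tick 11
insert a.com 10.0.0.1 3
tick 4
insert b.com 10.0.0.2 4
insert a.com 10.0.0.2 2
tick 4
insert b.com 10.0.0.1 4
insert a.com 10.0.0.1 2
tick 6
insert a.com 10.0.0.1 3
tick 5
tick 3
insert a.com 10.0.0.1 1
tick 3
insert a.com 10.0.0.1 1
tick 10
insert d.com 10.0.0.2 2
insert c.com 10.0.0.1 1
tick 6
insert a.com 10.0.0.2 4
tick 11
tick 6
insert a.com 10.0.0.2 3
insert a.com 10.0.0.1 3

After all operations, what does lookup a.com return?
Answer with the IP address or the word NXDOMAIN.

Answer: 10.0.0.1

Derivation:
Op 1: insert c.com -> 10.0.0.2 (expiry=0+1=1). clock=0
Op 2: tick 11 -> clock=11. purged={c.com}
Op 3: insert a.com -> 10.0.0.1 (expiry=11+3=14). clock=11
Op 4: tick 4 -> clock=15. purged={a.com}
Op 5: insert b.com -> 10.0.0.2 (expiry=15+4=19). clock=15
Op 6: insert a.com -> 10.0.0.2 (expiry=15+2=17). clock=15
Op 7: tick 4 -> clock=19. purged={a.com,b.com}
Op 8: insert b.com -> 10.0.0.1 (expiry=19+4=23). clock=19
Op 9: insert a.com -> 10.0.0.1 (expiry=19+2=21). clock=19
Op 10: tick 6 -> clock=25. purged={a.com,b.com}
Op 11: insert a.com -> 10.0.0.1 (expiry=25+3=28). clock=25
Op 12: tick 5 -> clock=30. purged={a.com}
Op 13: tick 3 -> clock=33.
Op 14: insert a.com -> 10.0.0.1 (expiry=33+1=34). clock=33
Op 15: tick 3 -> clock=36. purged={a.com}
Op 16: insert a.com -> 10.0.0.1 (expiry=36+1=37). clock=36
Op 17: tick 10 -> clock=46. purged={a.com}
Op 18: insert d.com -> 10.0.0.2 (expiry=46+2=48). clock=46
Op 19: insert c.com -> 10.0.0.1 (expiry=46+1=47). clock=46
Op 20: tick 6 -> clock=52. purged={c.com,d.com}
Op 21: insert a.com -> 10.0.0.2 (expiry=52+4=56). clock=52
Op 22: tick 11 -> clock=63. purged={a.com}
Op 23: tick 6 -> clock=69.
Op 24: insert a.com -> 10.0.0.2 (expiry=69+3=72). clock=69
Op 25: insert a.com -> 10.0.0.1 (expiry=69+3=72). clock=69
lookup a.com: present, ip=10.0.0.1 expiry=72 > clock=69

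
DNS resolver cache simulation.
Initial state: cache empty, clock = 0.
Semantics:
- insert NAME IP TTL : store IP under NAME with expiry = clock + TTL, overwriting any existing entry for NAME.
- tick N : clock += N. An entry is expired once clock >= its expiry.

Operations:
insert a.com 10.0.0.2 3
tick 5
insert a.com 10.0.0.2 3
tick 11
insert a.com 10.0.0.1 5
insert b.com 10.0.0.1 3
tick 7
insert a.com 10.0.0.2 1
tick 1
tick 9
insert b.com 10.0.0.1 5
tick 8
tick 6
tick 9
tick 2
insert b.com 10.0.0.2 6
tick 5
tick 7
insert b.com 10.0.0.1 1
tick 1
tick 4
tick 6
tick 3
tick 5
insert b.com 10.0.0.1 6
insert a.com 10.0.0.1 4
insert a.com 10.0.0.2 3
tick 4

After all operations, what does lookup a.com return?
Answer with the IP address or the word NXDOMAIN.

Answer: NXDOMAIN

Derivation:
Op 1: insert a.com -> 10.0.0.2 (expiry=0+3=3). clock=0
Op 2: tick 5 -> clock=5. purged={a.com}
Op 3: insert a.com -> 10.0.0.2 (expiry=5+3=8). clock=5
Op 4: tick 11 -> clock=16. purged={a.com}
Op 5: insert a.com -> 10.0.0.1 (expiry=16+5=21). clock=16
Op 6: insert b.com -> 10.0.0.1 (expiry=16+3=19). clock=16
Op 7: tick 7 -> clock=23. purged={a.com,b.com}
Op 8: insert a.com -> 10.0.0.2 (expiry=23+1=24). clock=23
Op 9: tick 1 -> clock=24. purged={a.com}
Op 10: tick 9 -> clock=33.
Op 11: insert b.com -> 10.0.0.1 (expiry=33+5=38). clock=33
Op 12: tick 8 -> clock=41. purged={b.com}
Op 13: tick 6 -> clock=47.
Op 14: tick 9 -> clock=56.
Op 15: tick 2 -> clock=58.
Op 16: insert b.com -> 10.0.0.2 (expiry=58+6=64). clock=58
Op 17: tick 5 -> clock=63.
Op 18: tick 7 -> clock=70. purged={b.com}
Op 19: insert b.com -> 10.0.0.1 (expiry=70+1=71). clock=70
Op 20: tick 1 -> clock=71. purged={b.com}
Op 21: tick 4 -> clock=75.
Op 22: tick 6 -> clock=81.
Op 23: tick 3 -> clock=84.
Op 24: tick 5 -> clock=89.
Op 25: insert b.com -> 10.0.0.1 (expiry=89+6=95). clock=89
Op 26: insert a.com -> 10.0.0.1 (expiry=89+4=93). clock=89
Op 27: insert a.com -> 10.0.0.2 (expiry=89+3=92). clock=89
Op 28: tick 4 -> clock=93. purged={a.com}
lookup a.com: not in cache (expired or never inserted)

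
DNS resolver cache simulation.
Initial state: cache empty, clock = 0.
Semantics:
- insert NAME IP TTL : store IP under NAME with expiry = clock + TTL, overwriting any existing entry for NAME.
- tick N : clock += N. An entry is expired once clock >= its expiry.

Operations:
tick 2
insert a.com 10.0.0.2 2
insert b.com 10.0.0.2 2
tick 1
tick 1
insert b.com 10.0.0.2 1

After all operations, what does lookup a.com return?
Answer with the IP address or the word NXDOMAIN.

Answer: NXDOMAIN

Derivation:
Op 1: tick 2 -> clock=2.
Op 2: insert a.com -> 10.0.0.2 (expiry=2+2=4). clock=2
Op 3: insert b.com -> 10.0.0.2 (expiry=2+2=4). clock=2
Op 4: tick 1 -> clock=3.
Op 5: tick 1 -> clock=4. purged={a.com,b.com}
Op 6: insert b.com -> 10.0.0.2 (expiry=4+1=5). clock=4
lookup a.com: not in cache (expired or never inserted)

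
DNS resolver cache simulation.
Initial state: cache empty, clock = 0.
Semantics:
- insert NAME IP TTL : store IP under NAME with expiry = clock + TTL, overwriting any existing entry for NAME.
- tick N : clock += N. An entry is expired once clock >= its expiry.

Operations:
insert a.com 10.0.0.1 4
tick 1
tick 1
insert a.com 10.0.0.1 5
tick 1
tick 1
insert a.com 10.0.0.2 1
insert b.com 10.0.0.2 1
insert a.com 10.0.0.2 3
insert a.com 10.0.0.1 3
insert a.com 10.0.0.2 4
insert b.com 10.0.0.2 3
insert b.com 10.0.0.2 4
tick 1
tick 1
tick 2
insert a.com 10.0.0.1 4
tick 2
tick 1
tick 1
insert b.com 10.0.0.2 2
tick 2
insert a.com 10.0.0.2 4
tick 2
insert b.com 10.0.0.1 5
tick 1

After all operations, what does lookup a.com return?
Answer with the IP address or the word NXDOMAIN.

Op 1: insert a.com -> 10.0.0.1 (expiry=0+4=4). clock=0
Op 2: tick 1 -> clock=1.
Op 3: tick 1 -> clock=2.
Op 4: insert a.com -> 10.0.0.1 (expiry=2+5=7). clock=2
Op 5: tick 1 -> clock=3.
Op 6: tick 1 -> clock=4.
Op 7: insert a.com -> 10.0.0.2 (expiry=4+1=5). clock=4
Op 8: insert b.com -> 10.0.0.2 (expiry=4+1=5). clock=4
Op 9: insert a.com -> 10.0.0.2 (expiry=4+3=7). clock=4
Op 10: insert a.com -> 10.0.0.1 (expiry=4+3=7). clock=4
Op 11: insert a.com -> 10.0.0.2 (expiry=4+4=8). clock=4
Op 12: insert b.com -> 10.0.0.2 (expiry=4+3=7). clock=4
Op 13: insert b.com -> 10.0.0.2 (expiry=4+4=8). clock=4
Op 14: tick 1 -> clock=5.
Op 15: tick 1 -> clock=6.
Op 16: tick 2 -> clock=8. purged={a.com,b.com}
Op 17: insert a.com -> 10.0.0.1 (expiry=8+4=12). clock=8
Op 18: tick 2 -> clock=10.
Op 19: tick 1 -> clock=11.
Op 20: tick 1 -> clock=12. purged={a.com}
Op 21: insert b.com -> 10.0.0.2 (expiry=12+2=14). clock=12
Op 22: tick 2 -> clock=14. purged={b.com}
Op 23: insert a.com -> 10.0.0.2 (expiry=14+4=18). clock=14
Op 24: tick 2 -> clock=16.
Op 25: insert b.com -> 10.0.0.1 (expiry=16+5=21). clock=16
Op 26: tick 1 -> clock=17.
lookup a.com: present, ip=10.0.0.2 expiry=18 > clock=17

Answer: 10.0.0.2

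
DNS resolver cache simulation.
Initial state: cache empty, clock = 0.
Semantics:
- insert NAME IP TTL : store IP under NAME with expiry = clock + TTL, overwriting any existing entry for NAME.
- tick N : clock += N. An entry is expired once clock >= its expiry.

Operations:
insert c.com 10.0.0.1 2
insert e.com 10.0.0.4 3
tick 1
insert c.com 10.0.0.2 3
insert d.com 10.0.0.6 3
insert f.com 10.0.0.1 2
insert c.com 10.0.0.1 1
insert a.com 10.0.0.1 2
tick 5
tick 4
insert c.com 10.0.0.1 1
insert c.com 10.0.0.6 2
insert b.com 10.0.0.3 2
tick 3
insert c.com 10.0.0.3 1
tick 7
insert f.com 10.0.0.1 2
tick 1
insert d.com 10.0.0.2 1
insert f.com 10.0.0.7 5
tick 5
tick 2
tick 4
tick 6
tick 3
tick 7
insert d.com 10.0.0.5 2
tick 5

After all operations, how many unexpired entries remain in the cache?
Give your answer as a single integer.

Answer: 0

Derivation:
Op 1: insert c.com -> 10.0.0.1 (expiry=0+2=2). clock=0
Op 2: insert e.com -> 10.0.0.4 (expiry=0+3=3). clock=0
Op 3: tick 1 -> clock=1.
Op 4: insert c.com -> 10.0.0.2 (expiry=1+3=4). clock=1
Op 5: insert d.com -> 10.0.0.6 (expiry=1+3=4). clock=1
Op 6: insert f.com -> 10.0.0.1 (expiry=1+2=3). clock=1
Op 7: insert c.com -> 10.0.0.1 (expiry=1+1=2). clock=1
Op 8: insert a.com -> 10.0.0.1 (expiry=1+2=3). clock=1
Op 9: tick 5 -> clock=6. purged={a.com,c.com,d.com,e.com,f.com}
Op 10: tick 4 -> clock=10.
Op 11: insert c.com -> 10.0.0.1 (expiry=10+1=11). clock=10
Op 12: insert c.com -> 10.0.0.6 (expiry=10+2=12). clock=10
Op 13: insert b.com -> 10.0.0.3 (expiry=10+2=12). clock=10
Op 14: tick 3 -> clock=13. purged={b.com,c.com}
Op 15: insert c.com -> 10.0.0.3 (expiry=13+1=14). clock=13
Op 16: tick 7 -> clock=20. purged={c.com}
Op 17: insert f.com -> 10.0.0.1 (expiry=20+2=22). clock=20
Op 18: tick 1 -> clock=21.
Op 19: insert d.com -> 10.0.0.2 (expiry=21+1=22). clock=21
Op 20: insert f.com -> 10.0.0.7 (expiry=21+5=26). clock=21
Op 21: tick 5 -> clock=26. purged={d.com,f.com}
Op 22: tick 2 -> clock=28.
Op 23: tick 4 -> clock=32.
Op 24: tick 6 -> clock=38.
Op 25: tick 3 -> clock=41.
Op 26: tick 7 -> clock=48.
Op 27: insert d.com -> 10.0.0.5 (expiry=48+2=50). clock=48
Op 28: tick 5 -> clock=53. purged={d.com}
Final cache (unexpired): {} -> size=0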